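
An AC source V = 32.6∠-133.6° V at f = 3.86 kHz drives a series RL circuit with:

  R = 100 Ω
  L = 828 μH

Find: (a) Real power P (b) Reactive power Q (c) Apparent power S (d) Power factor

Step 1 — Angular frequency: ω = 2π·f = 2π·3860 = 2.425e+04 rad/s.
Step 2 — Component impedances:
  R: Z = R = 100 Ω
  L: Z = jωL = j·2.425e+04·0.000828 = 0 + j20.08 Ω
Step 3 — Series combination: Z_total = R + L = 100 + j20.08 Ω = 102∠11.4° Ω.
Step 4 — Source phasor: V = 32.6∠-133.6° V = -22.48 - j23.61 V.
Step 5 — Current: I = V / Z = -0.2617 - j0.1835 A = 0.3196∠-145.0° A.
Step 6 — Complex power: S = V·I* = 10.22 + j2.051 VA.
Step 7 — Real power: P = Re(S) = 10.22 W.
Step 8 — Reactive power: Q = Im(S) = 2.051 VAR.
Step 9 — Apparent power: |S| = 10.42 VA.
Step 10 — Power factor: PF = P/|S| = 0.9804 (lagging).

(a) P = 10.22 W  (b) Q = 2.051 VAR  (c) S = 10.42 VA  (d) PF = 0.9804 (lagging)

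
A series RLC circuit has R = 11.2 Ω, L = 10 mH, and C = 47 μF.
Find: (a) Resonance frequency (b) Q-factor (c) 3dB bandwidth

Step 1 — Resonance: ω₀ = 1/√(LC) = 1/√(0.01·4.7e-05) = 1459 rad/s.
Step 2 — f₀ = ω₀/(2π) = 232.2 Hz.
Step 3 — Series Q: Q = ω₀L/R = 1459·0.01/11.2 = 1.302.
Step 4 — Bandwidth: Δω = ω₀/Q = 1120 rad/s; BW = Δω/(2π) = 178.3 Hz.

(a) f₀ = 232.2 Hz  (b) Q = 1.302  (c) BW = 178.3 Hz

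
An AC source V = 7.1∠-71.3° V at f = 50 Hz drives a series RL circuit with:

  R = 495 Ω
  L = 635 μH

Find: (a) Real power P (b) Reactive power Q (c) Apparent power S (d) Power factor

Step 1 — Angular frequency: ω = 2π·f = 2π·50 = 314.2 rad/s.
Step 2 — Component impedances:
  R: Z = R = 495 Ω
  L: Z = jωL = j·314.2·0.000635 = 0 + j0.1995 Ω
Step 3 — Series combination: Z_total = R + L = 495 + j0.1995 Ω = 495∠0.0° Ω.
Step 4 — Source phasor: V = 7.1∠-71.3° V = 2.276 - j6.725 V.
Step 5 — Current: I = V / Z = 0.004593 - j0.01359 A = 0.01434∠-71.3° A.
Step 6 — Complex power: S = V·I* = 0.1018 + j4.104e-05 VA.
Step 7 — Real power: P = Re(S) = 0.1018 W.
Step 8 — Reactive power: Q = Im(S) = 4.104e-05 VAR.
Step 9 — Apparent power: |S| = 0.1018 VA.
Step 10 — Power factor: PF = P/|S| = 1 (lagging).

(a) P = 0.1018 W  (b) Q = 4.104e-05 VAR  (c) S = 0.1018 VA  (d) PF = 1 (lagging)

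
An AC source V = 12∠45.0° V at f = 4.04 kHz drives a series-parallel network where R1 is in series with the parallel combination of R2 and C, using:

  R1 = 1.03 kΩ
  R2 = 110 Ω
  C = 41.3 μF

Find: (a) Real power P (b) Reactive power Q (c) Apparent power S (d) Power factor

Step 1 — Angular frequency: ω = 2π·f = 2π·4040 = 2.538e+04 rad/s.
Step 2 — Component impedances:
  R1: Z = R = 1030 Ω
  R2: Z = R = 110 Ω
  C: Z = 1/(jωC) = -j/(ω·C) = 0 - j0.9539 Ω
Step 3 — Parallel branch: R2 || C = 1/(1/R2 + 1/C) = 0.008271 - j0.9538 Ω.
Step 4 — Series with R1: Z_total = R1 + (R2 || C) = 1030 - j0.9538 Ω = 1030∠-0.1° Ω.
Step 5 — Source phasor: V = 12∠45.0° V = 8.485 + j8.485 V.
Step 6 — Current: I = V / Z = 0.00823 + j0.008246 A = 0.01165∠45.1° A.
Step 7 — Complex power: S = V·I* = 0.1398 - j0.0001295 VA.
Step 8 — Real power: P = Re(S) = 0.1398 W.
Step 9 — Reactive power: Q = Im(S) = -0.0001295 VAR.
Step 10 — Apparent power: |S| = 0.1398 VA.
Step 11 — Power factor: PF = P/|S| = 1 (leading).

(a) P = 0.1398 W  (b) Q = -0.0001295 VAR  (c) S = 0.1398 VA  (d) PF = 1 (leading)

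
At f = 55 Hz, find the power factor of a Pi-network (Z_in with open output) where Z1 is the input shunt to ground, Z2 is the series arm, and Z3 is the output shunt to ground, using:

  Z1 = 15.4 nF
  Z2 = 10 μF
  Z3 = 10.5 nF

Step 1 — Angular frequency: ω = 2π·f = 2π·55 = 345.6 rad/s.
Step 2 — Component impedances:
  Z1: Z = 1/(jωC) = -j/(ω·C) = 0 - j1.879e+05 Ω
  Z2: Z = 1/(jωC) = -j/(ω·C) = 0 - j289.4 Ω
  Z3: Z = 1/(jωC) = -j/(ω·C) = 0 - j2.756e+05 Ω
Step 3 — With open output, the series arm Z2 and the output shunt Z3 appear in series to ground: Z2 + Z3 = 0 - j2.759e+05 Ω.
Step 4 — Parallel with input shunt Z1: Z_in = Z1 || (Z2 + Z3) = 0 - j1.118e+05 Ω = 1.118e+05∠-90.0° Ω.
Step 5 — Power factor: PF = cos(φ) = Re(Z)/|Z| = 0/1.118e+05 = 0.
Step 6 — Type: Im(Z) = -1.118e+05 ⇒ leading (phase φ = -90.0°).

PF = 0 (leading, φ = -90.0°)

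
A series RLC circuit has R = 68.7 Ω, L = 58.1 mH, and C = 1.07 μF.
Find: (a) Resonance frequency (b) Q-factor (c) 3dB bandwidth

Step 1 — Resonance: ω₀ = 1/√(LC) = 1/√(0.0581·1.07e-06) = 4011 rad/s.
Step 2 — f₀ = ω₀/(2π) = 638.3 Hz.
Step 3 — Series Q: Q = ω₀L/R = 4011·0.0581/68.7 = 3.392.
Step 4 — Bandwidth: Δω = ω₀/Q = 1182 rad/s; BW = Δω/(2π) = 188.2 Hz.

(a) f₀ = 638.3 Hz  (b) Q = 3.392  (c) BW = 188.2 Hz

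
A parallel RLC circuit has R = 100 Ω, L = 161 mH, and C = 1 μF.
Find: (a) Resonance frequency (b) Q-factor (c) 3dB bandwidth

Step 1 — Resonance: ω₀ = 1/√(LC) = 1/√(0.161·1e-06) = 2492 rad/s.
Step 2 — f₀ = ω₀/(2π) = 396.6 Hz.
Step 3 — Parallel Q: Q = R/(ω₀L) = 100/(2492·0.161) = 0.2492.
Step 4 — Bandwidth: Δω = ω₀/Q = 1e+04 rad/s; BW = Δω/(2π) = 1592 Hz.

(a) f₀ = 396.6 Hz  (b) Q = 0.2492  (c) BW = 1592 Hz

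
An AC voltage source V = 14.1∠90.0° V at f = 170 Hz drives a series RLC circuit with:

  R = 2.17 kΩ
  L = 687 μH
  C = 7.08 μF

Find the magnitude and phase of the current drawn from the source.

Step 1 — Angular frequency: ω = 2π·f = 2π·170 = 1068 rad/s.
Step 2 — Component impedances:
  R: Z = R = 2170 Ω
  L: Z = jωL = j·1068·0.000687 = 0 + j0.7338 Ω
  C: Z = 1/(jωC) = -j/(ω·C) = 0 - j132.2 Ω
Step 3 — Series combination: Z_total = R + L + C = 2170 - j131.5 Ω = 2174∠-3.5° Ω.
Step 4 — Source phasor: V = 14.1∠90.0° V = 0 + j14.1 V.
Step 5 — Ohm's law: I = V / Z_total = (0 + j14.1) / (2170 - j131.5) = -0.0003923 + j0.006474 A.
Step 6 — Convert to polar: |I| = 0.006486 A, ∠I = 93.5°.

I = 0.006486∠93.5° A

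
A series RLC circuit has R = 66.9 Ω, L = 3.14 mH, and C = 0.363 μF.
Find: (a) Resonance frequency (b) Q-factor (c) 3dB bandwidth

Step 1 — Resonance condition Im(Z)=0 gives ω₀ = 1/√(LC).
Step 2 — ω₀ = 1/√(0.00314·3.63e-07) = 2.962e+04 rad/s.
Step 3 — f₀ = ω₀/(2π) = 4714 Hz.
Step 4 — Series Q: Q = ω₀L/R = 2.962e+04·0.00314/66.9 = 1.39.
Step 5 — 3dB bandwidth: Δω = ω₀/Q = 2.131e+04 rad/s; BW = Δω/(2π) = 3391 Hz.

(a) f₀ = 4714 Hz  (b) Q = 1.39  (c) BW = 3391 Hz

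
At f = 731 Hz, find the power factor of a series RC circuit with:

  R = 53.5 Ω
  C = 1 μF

Step 1 — Angular frequency: ω = 2π·f = 2π·731 = 4593 rad/s.
Step 2 — Component impedances:
  R: Z = R = 53.5 Ω
  C: Z = 1/(jωC) = -j/(ω·C) = 0 - j217.7 Ω
Step 3 — Series combination: Z_total = R + C = 53.5 - j217.7 Ω = 224.2∠-76.2° Ω.
Step 4 — Power factor: PF = cos(φ) = Re(Z)/|Z| = 53.5/224.2 = 0.2386.
Step 5 — Type: Im(Z) = -217.7 ⇒ leading (phase φ = -76.2°).

PF = 0.2386 (leading, φ = -76.2°)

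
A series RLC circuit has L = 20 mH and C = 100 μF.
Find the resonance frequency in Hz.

Step 1 — Resonance condition Im(Z)=0 gives ω₀ = 1/√(LC).
Step 2 — ω₀ = 1/√(0.02·0.0001) = 707.1 rad/s.
Step 3 — f₀ = ω₀/(2π) = 112.5 Hz.

f₀ = 112.5 Hz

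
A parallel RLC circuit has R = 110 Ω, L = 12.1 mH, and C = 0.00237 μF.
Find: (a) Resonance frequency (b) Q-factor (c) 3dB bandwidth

Step 1 — Resonance: ω₀ = 1/√(LC) = 1/√(0.0121·2.37e-09) = 1.867e+05 rad/s.
Step 2 — f₀ = ω₀/(2π) = 2.972e+04 Hz.
Step 3 — Parallel Q: Q = R/(ω₀L) = 110/(1.867e+05·0.0121) = 0.04868.
Step 4 — Bandwidth: Δω = ω₀/Q = 3.836e+06 rad/s; BW = Δω/(2π) = 6.105e+05 Hz.

(a) f₀ = 2.972e+04 Hz  (b) Q = 0.04868  (c) BW = 6.105e+05 Hz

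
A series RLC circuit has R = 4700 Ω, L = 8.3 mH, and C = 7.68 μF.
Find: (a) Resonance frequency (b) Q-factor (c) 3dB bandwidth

Step 1 — Resonance condition Im(Z)=0 gives ω₀ = 1/√(LC).
Step 2 — ω₀ = 1/√(0.0083·7.68e-06) = 3961 rad/s.
Step 3 — f₀ = ω₀/(2π) = 630.4 Hz.
Step 4 — Series Q: Q = ω₀L/R = 3961·0.0083/4700 = 0.006995.
Step 5 — 3dB bandwidth: Δω = ω₀/Q = 5.663e+05 rad/s; BW = Δω/(2π) = 9.012e+04 Hz.

(a) f₀ = 630.4 Hz  (b) Q = 0.006995  (c) BW = 9.012e+04 Hz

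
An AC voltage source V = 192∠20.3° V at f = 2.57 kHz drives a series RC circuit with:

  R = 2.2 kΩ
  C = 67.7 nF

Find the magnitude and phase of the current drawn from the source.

Step 1 — Angular frequency: ω = 2π·f = 2π·2570 = 1.615e+04 rad/s.
Step 2 — Component impedances:
  R: Z = R = 2200 Ω
  C: Z = 1/(jωC) = -j/(ω·C) = 0 - j914.7 Ω
Step 3 — Series combination: Z_total = R + C = 2200 - j914.7 Ω = 2383∠-22.6° Ω.
Step 4 — Source phasor: V = 192∠20.3° V = 180.1 + j66.61 V.
Step 5 — Ohm's law: I = V / Z_total = (180.1 + j66.61) / (2200 - j914.7) = 0.05905 + j0.05483 A.
Step 6 — Convert to polar: |I| = 0.08058 A, ∠I = 42.9°.

I = 0.08058∠42.9° A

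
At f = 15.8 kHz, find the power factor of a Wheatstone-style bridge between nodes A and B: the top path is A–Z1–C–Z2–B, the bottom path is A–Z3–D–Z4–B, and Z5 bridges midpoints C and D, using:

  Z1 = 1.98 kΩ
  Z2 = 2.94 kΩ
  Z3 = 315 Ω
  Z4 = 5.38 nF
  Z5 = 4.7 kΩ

Step 1 — Angular frequency: ω = 2π·f = 2π·1.58e+04 = 9.927e+04 rad/s.
Step 2 — Component impedances:
  Z1: Z = R = 1980 Ω
  Z2: Z = R = 2940 Ω
  Z3: Z = R = 315 Ω
  Z4: Z = 1/(jωC) = -j/(ω·C) = 0 - j1872 Ω
  Z5: Z = R = 4700 Ω
Step 3 — Bridge requires nodal analysis (the Z5 bridge couples midpoints C and D, so the two paths cannot be reduced to a simple series/parallel combination). Setting node B to ground and injecting 1 A at node A, the 3-node admittance system at A, C, D solves to V_A = Z_AB = 895.3 - j1447 Ω = 1702∠-58.3° Ω.
Step 4 — Power factor: PF = cos(φ) = Re(Z)/|Z| = 895.346/1701.72 = 0.5261.
Step 5 — Type: Im(Z) = -1447 ⇒ leading (phase φ = -58.3°).

PF = 0.5261 (leading, φ = -58.3°)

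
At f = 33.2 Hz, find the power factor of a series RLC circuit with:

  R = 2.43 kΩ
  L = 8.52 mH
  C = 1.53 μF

Step 1 — Angular frequency: ω = 2π·f = 2π·33.2 = 208.6 rad/s.
Step 2 — Component impedances:
  R: Z = R = 2430 Ω
  L: Z = jωL = j·208.6·0.00852 = 0 + j1.777 Ω
  C: Z = 1/(jωC) = -j/(ω·C) = 0 - j3133 Ω
Step 3 — Series combination: Z_total = R + L + C = 2430 - j3131 Ω = 3964∠-52.2° Ω.
Step 4 — Power factor: PF = cos(φ) = Re(Z)/|Z| = 2430/3963.7 = 0.6131.
Step 5 — Type: Im(Z) = -3131 ⇒ leading (phase φ = -52.2°).

PF = 0.6131 (leading, φ = -52.2°)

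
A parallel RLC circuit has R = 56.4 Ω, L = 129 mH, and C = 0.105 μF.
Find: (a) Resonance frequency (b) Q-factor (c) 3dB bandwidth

Step 1 — Resonance: ω₀ = 1/√(LC) = 1/√(0.129·1.05e-07) = 8592 rad/s.
Step 2 — f₀ = ω₀/(2π) = 1368 Hz.
Step 3 — Parallel Q: Q = R/(ω₀L) = 56.4/(8592·0.129) = 0.05088.
Step 4 — Bandwidth: Δω = ω₀/Q = 1.689e+05 rad/s; BW = Δω/(2π) = 2.688e+04 Hz.

(a) f₀ = 1368 Hz  (b) Q = 0.05088  (c) BW = 2.688e+04 Hz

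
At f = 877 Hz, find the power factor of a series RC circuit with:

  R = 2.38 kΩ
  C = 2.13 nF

Step 1 — Angular frequency: ω = 2π·f = 2π·877 = 5510 rad/s.
Step 2 — Component impedances:
  R: Z = R = 2380 Ω
  C: Z = 1/(jωC) = -j/(ω·C) = 0 - j8.52e+04 Ω
Step 3 — Series combination: Z_total = R + C = 2380 - j8.52e+04 Ω = 8.523e+04∠-88.4° Ω.
Step 4 — Power factor: PF = cos(φ) = Re(Z)/|Z| = 2380/8.523e+04 = 0.02792.
Step 5 — Type: Im(Z) = -8.52e+04 ⇒ leading (phase φ = -88.4°).

PF = 0.02792 (leading, φ = -88.4°)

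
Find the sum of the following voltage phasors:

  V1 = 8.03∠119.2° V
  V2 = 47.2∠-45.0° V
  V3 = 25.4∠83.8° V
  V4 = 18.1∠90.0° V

Step 1 — Convert each phasor to rectangular form:
  V1 = 8.03·(cos(119.2°) + j·sin(119.2°)) = -3.918 + j7.01 V
  V2 = 47.2·(cos(-45.0°) + j·sin(-45.0°)) = 33.38 - j33.38 V
  V3 = 25.4·(cos(83.8°) + j·sin(83.8°)) = 2.743 + j25.25 V
  V4 = 18.1·(cos(90.0°) + j·sin(90.0°)) = 0 + j18.1 V
Step 2 — Sum components: V_total = 32.2 + j16.99 V.
Step 3 — Convert to polar: |V_total| = 36.41 V, ∠V_total = 27.8°.

V_total = 36.41∠27.8° V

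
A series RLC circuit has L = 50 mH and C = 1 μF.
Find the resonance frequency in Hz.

Step 1 — Resonance condition Im(Z)=0 gives ω₀ = 1/√(LC).
Step 2 — ω₀ = 1/√(0.05·1e-06) = 4472 rad/s.
Step 3 — f₀ = ω₀/(2π) = 711.8 Hz.

f₀ = 711.8 Hz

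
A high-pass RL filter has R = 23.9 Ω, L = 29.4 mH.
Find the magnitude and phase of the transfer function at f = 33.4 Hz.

Step 1 — Angular frequency: ω = 2π·33.4 = 209.9 rad/s.
Step 2 — Transfer function: H(jω) = jωL/(R + jωL).
Step 3 — Numerator jωL = j·6.17; denominator R + jωL = 23.9 + j6.17.
Step 4 — H = 0.06248 + j0.242.
Step 5 — Magnitude: |H| = 0.25 (-12.0 dB); phase: φ = 75.5°.

|H| = 0.25 (-12.0 dB), φ = 75.5°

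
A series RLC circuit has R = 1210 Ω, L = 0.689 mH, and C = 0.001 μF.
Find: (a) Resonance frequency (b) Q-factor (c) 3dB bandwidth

Step 1 — Resonance condition Im(Z)=0 gives ω₀ = 1/√(LC).
Step 2 — ω₀ = 1/√(0.000689·1e-09) = 1.205e+06 rad/s.
Step 3 — f₀ = ω₀/(2π) = 1.917e+05 Hz.
Step 4 — Series Q: Q = ω₀L/R = 1.205e+06·0.000689/1210 = 0.686.
Step 5 — 3dB bandwidth: Δω = ω₀/Q = 1.756e+06 rad/s; BW = Δω/(2π) = 2.795e+05 Hz.

(a) f₀ = 1.917e+05 Hz  (b) Q = 0.686  (c) BW = 2.795e+05 Hz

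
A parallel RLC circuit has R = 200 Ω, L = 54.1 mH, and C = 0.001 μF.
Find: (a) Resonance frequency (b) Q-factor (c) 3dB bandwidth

Step 1 — Resonance: ω₀ = 1/√(LC) = 1/√(0.0541·1e-09) = 1.36e+05 rad/s.
Step 2 — f₀ = ω₀/(2π) = 2.164e+04 Hz.
Step 3 — Parallel Q: Q = R/(ω₀L) = 200/(1.36e+05·0.0541) = 0.02719.
Step 4 — Bandwidth: Δω = ω₀/Q = 5e+06 rad/s; BW = Δω/(2π) = 7.958e+05 Hz.

(a) f₀ = 2.164e+04 Hz  (b) Q = 0.02719  (c) BW = 7.958e+05 Hz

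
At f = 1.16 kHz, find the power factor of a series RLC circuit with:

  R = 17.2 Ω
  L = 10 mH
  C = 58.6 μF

Step 1 — Angular frequency: ω = 2π·f = 2π·1160 = 7288 rad/s.
Step 2 — Component impedances:
  R: Z = R = 17.2 Ω
  L: Z = jωL = j·7288·0.01 = 0 + j72.88 Ω
  C: Z = 1/(jωC) = -j/(ω·C) = 0 - j2.341 Ω
Step 3 — Series combination: Z_total = R + L + C = 17.2 + j70.54 Ω = 72.61∠76.3° Ω.
Step 4 — Power factor: PF = cos(φ) = Re(Z)/|Z| = 17.2/72.61 = 0.2369.
Step 5 — Type: Im(Z) = 70.54 ⇒ lagging (phase φ = 76.3°).

PF = 0.2369 (lagging, φ = 76.3°)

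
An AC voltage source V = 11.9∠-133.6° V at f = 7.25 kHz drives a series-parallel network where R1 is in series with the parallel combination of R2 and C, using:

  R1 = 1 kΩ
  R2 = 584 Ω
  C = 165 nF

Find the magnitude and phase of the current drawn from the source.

Step 1 — Angular frequency: ω = 2π·f = 2π·7250 = 4.555e+04 rad/s.
Step 2 — Component impedances:
  R1: Z = R = 1000 Ω
  R2: Z = R = 584 Ω
  C: Z = 1/(jωC) = -j/(ω·C) = 0 - j133 Ω
Step 3 — Parallel branch: R2 || C = 1/(1/R2 + 1/C) = 28.81 - j126.5 Ω.
Step 4 — Series with R1: Z_total = R1 + (R2 || C) = 1029 - j126.5 Ω = 1037∠-7.0° Ω.
Step 5 — Source phasor: V = 11.9∠-133.6° V = -8.206 - j8.618 V.
Step 6 — Ohm's law: I = V / Z_total = (-8.206 - j8.618) / (1029 - j126.5) = -0.006843 - j0.009218 A.
Step 7 — Convert to polar: |I| = 0.01148 A, ∠I = -126.6°.

I = 0.01148∠-126.6° A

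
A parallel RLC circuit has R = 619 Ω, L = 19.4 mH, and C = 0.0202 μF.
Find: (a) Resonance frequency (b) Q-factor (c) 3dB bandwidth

Step 1 — Resonance: ω₀ = 1/√(LC) = 1/√(0.0194·2.02e-08) = 5.052e+04 rad/s.
Step 2 — f₀ = ω₀/(2π) = 8040 Hz.
Step 3 — Parallel Q: Q = R/(ω₀L) = 619/(5.052e+04·0.0194) = 0.6316.
Step 4 — Bandwidth: Δω = ω₀/Q = 7.998e+04 rad/s; BW = Δω/(2π) = 1.273e+04 Hz.

(a) f₀ = 8040 Hz  (b) Q = 0.6316  (c) BW = 1.273e+04 Hz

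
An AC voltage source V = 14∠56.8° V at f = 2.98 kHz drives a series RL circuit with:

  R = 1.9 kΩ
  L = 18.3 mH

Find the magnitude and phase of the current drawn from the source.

Step 1 — Angular frequency: ω = 2π·f = 2π·2980 = 1.872e+04 rad/s.
Step 2 — Component impedances:
  R: Z = R = 1900 Ω
  L: Z = jωL = j·1.872e+04·0.0183 = 0 + j342.6 Ω
Step 3 — Series combination: Z_total = R + L = 1900 + j342.6 Ω = 1931∠10.2° Ω.
Step 4 — Source phasor: V = 14∠56.8° V = 7.666 + j11.71 V.
Step 5 — Ohm's law: I = V / Z_total = (7.666 + j11.71) / (1900 + j342.6) = 0.004984 + j0.005267 A.
Step 6 — Convert to polar: |I| = 0.007251 A, ∠I = 46.6°.

I = 0.007251∠46.6° A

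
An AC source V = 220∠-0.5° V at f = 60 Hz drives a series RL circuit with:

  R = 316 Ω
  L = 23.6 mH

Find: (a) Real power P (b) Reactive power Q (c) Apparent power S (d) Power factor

Step 1 — Angular frequency: ω = 2π·f = 2π·60 = 377 rad/s.
Step 2 — Component impedances:
  R: Z = R = 316 Ω
  L: Z = jωL = j·377·0.0236 = 0 + j8.897 Ω
Step 3 — Series combination: Z_total = R + L = 316 + j8.897 Ω = 316.1∠1.6° Ω.
Step 4 — Source phasor: V = 220∠-0.5° V = 220 - j1.92 V.
Step 5 — Current: I = V / Z = 0.6955 - j0.02566 A = 0.6959∠-2.1° A.
Step 6 — Complex power: S = V·I* = 153 + j4.309 VA.
Step 7 — Real power: P = Re(S) = 153 W.
Step 8 — Reactive power: Q = Im(S) = 4.309 VAR.
Step 9 — Apparent power: |S| = 153.1 VA.
Step 10 — Power factor: PF = P/|S| = 0.9996 (lagging).

(a) P = 153 W  (b) Q = 4.309 VAR  (c) S = 153.1 VA  (d) PF = 0.9996 (lagging)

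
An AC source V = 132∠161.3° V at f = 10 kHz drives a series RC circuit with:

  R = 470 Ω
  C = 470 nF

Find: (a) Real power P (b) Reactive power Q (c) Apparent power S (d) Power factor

Step 1 — Angular frequency: ω = 2π·f = 2π·1e+04 = 6.283e+04 rad/s.
Step 2 — Component impedances:
  R: Z = R = 470 Ω
  C: Z = 1/(jωC) = -j/(ω·C) = 0 - j33.86 Ω
Step 3 — Series combination: Z_total = R + C = 470 - j33.86 Ω = 471.2∠-4.1° Ω.
Step 4 — Source phasor: V = 132∠161.3° V = -125 + j42.32 V.
Step 5 — Current: I = V / Z = -0.2711 + j0.07051 A = 0.2801∠165.4° A.
Step 6 — Complex power: S = V·I* = 36.88 - j2.657 VA.
Step 7 — Real power: P = Re(S) = 36.88 W.
Step 8 — Reactive power: Q = Im(S) = -2.657 VAR.
Step 9 — Apparent power: |S| = 36.98 VA.
Step 10 — Power factor: PF = P/|S| = 0.9974 (leading).

(a) P = 36.88 W  (b) Q = -2.657 VAR  (c) S = 36.98 VA  (d) PF = 0.9974 (leading)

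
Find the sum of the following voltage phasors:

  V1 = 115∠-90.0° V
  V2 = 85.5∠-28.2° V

Step 1 — Convert each phasor to rectangular form:
  V1 = 115·(cos(-90.0°) + j·sin(-90.0°)) = 0 - j115 V
  V2 = 85.5·(cos(-28.2°) + j·sin(-28.2°)) = 75.35 - j40.4 V
Step 2 — Sum components: V_total = 75.35 - j155.4 V.
Step 3 — Convert to polar: |V_total| = 172.7 V, ∠V_total = -64.1°.

V_total = 172.7∠-64.1° V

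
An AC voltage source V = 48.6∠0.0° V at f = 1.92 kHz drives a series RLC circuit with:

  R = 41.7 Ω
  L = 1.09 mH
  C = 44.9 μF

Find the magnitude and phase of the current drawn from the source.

Step 1 — Angular frequency: ω = 2π·f = 2π·1920 = 1.206e+04 rad/s.
Step 2 — Component impedances:
  R: Z = R = 41.7 Ω
  L: Z = jωL = j·1.206e+04·0.00109 = 0 + j13.15 Ω
  C: Z = 1/(jωC) = -j/(ω·C) = 0 - j1.846 Ω
Step 3 — Series combination: Z_total = R + L + C = 41.7 + j11.3 Ω = 43.2∠15.2° Ω.
Step 4 — Source phasor: V = 48.6∠0.0° V = 48.6 V.
Step 5 — Ohm's law: I = V / Z_total = (48.6) / (41.7 + j11.3) = 1.086 - j0.2943 A.
Step 6 — Convert to polar: |I| = 1.125 A, ∠I = -15.2°.

I = 1.125∠-15.2° A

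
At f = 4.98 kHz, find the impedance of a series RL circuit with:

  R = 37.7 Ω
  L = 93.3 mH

Step 1 — Angular frequency: ω = 2π·f = 2π·4980 = 3.129e+04 rad/s.
Step 2 — Component impedances:
  R: Z = R = 37.7 Ω
  L: Z = jωL = j·3.129e+04·0.0933 = 0 + j2919 Ω
Step 3 — Series combination: Z_total = R + L = 37.7 + j2919 Ω = 2920∠89.3° Ω.

Z = 37.7 + j2919 Ω = 2920∠89.3° Ω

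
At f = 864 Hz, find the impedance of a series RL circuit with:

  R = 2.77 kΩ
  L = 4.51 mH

Step 1 — Angular frequency: ω = 2π·f = 2π·864 = 5429 rad/s.
Step 2 — Component impedances:
  R: Z = R = 2770 Ω
  L: Z = jωL = j·5429·0.00451 = 0 + j24.48 Ω
Step 3 — Series combination: Z_total = R + L = 2770 + j24.48 Ω = 2770∠0.5° Ω.

Z = 2770 + j24.48 Ω = 2770∠0.5° Ω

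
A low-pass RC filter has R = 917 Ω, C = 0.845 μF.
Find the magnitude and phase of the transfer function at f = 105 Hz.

Step 1 — Angular frequency: ω = 2π·105 = 659.7 rad/s.
Step 2 — Transfer function: H(jω) = 1/(1 + jωRC).
Step 3 — Denominator: 1 + jωRC = 1 + j·659.7·917·8.45e-07 = 1 + j0.5112.
Step 4 — H = 0.7928 - j0.4053.
Step 5 — Magnitude: |H| = 0.8904 (-1.0 dB); phase: φ = -27.1°.

|H| = 0.8904 (-1.0 dB), φ = -27.1°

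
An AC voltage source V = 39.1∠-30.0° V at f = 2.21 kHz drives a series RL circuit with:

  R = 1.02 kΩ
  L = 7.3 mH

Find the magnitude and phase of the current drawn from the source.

Step 1 — Angular frequency: ω = 2π·f = 2π·2210 = 1.389e+04 rad/s.
Step 2 — Component impedances:
  R: Z = R = 1020 Ω
  L: Z = jωL = j·1.389e+04·0.0073 = 0 + j101.4 Ω
Step 3 — Series combination: Z_total = R + L = 1020 + j101.4 Ω = 1025∠5.7° Ω.
Step 4 — Source phasor: V = 39.1∠-30.0° V = 33.86 - j19.55 V.
Step 5 — Ohm's law: I = V / Z_total = (33.86 - j19.55) / (1020 + j101.4) = 0.03099 - j0.02225 A.
Step 6 — Convert to polar: |I| = 0.03815 A, ∠I = -35.7°.

I = 0.03815∠-35.7° A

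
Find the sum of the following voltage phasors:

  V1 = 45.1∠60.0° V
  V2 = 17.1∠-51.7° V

Step 1 — Convert each phasor to rectangular form:
  V1 = 45.1·(cos(60.0°) + j·sin(60.0°)) = 22.55 + j39.06 V
  V2 = 17.1·(cos(-51.7°) + j·sin(-51.7°)) = 10.6 - j13.42 V
Step 2 — Sum components: V_total = 33.15 + j25.64 V.
Step 3 — Convert to polar: |V_total| = 41.91 V, ∠V_total = 37.7°.

V_total = 41.91∠37.7° V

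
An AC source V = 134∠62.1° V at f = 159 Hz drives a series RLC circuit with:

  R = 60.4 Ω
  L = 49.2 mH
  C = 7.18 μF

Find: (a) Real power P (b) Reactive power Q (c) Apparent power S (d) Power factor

Step 1 — Angular frequency: ω = 2π·f = 2π·159 = 999 rad/s.
Step 2 — Component impedances:
  R: Z = R = 60.4 Ω
  L: Z = jωL = j·999·0.0492 = 0 + j49.15 Ω
  C: Z = 1/(jωC) = -j/(ω·C) = 0 - j139.4 Ω
Step 3 — Series combination: Z_total = R + L + C = 60.4 - j90.26 Ω = 108.6∠-56.2° Ω.
Step 4 — Source phasor: V = 134∠62.1° V = 62.7 + j118.4 V.
Step 5 — Current: I = V / Z = -0.5851 + j1.086 A = 1.234∠118.3° A.
Step 6 — Complex power: S = V·I* = 91.95 - j137.4 VA.
Step 7 — Real power: P = Re(S) = 91.95 W.
Step 8 — Reactive power: Q = Im(S) = -137.4 VAR.
Step 9 — Apparent power: |S| = 165.3 VA.
Step 10 — Power factor: PF = P/|S| = 0.5561 (leading).

(a) P = 91.95 W  (b) Q = -137.4 VAR  (c) S = 165.3 VA  (d) PF = 0.5561 (leading)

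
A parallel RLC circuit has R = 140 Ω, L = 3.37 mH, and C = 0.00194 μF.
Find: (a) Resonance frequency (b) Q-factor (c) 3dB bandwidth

Step 1 — Resonance: ω₀ = 1/√(LC) = 1/√(0.00337·1.94e-09) = 3.911e+05 rad/s.
Step 2 — f₀ = ω₀/(2π) = 6.224e+04 Hz.
Step 3 — Parallel Q: Q = R/(ω₀L) = 140/(3.911e+05·0.00337) = 0.1062.
Step 4 — Bandwidth: Δω = ω₀/Q = 3.682e+06 rad/s; BW = Δω/(2π) = 5.86e+05 Hz.

(a) f₀ = 6.224e+04 Hz  (b) Q = 0.1062  (c) BW = 5.86e+05 Hz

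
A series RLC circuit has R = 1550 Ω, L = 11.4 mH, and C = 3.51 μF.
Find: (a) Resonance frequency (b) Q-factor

Step 1 — Resonance condition Im(Z)=0 gives ω₀ = 1/√(LC).
Step 2 — ω₀ = 1/√(0.0114·3.51e-06) = 4999 rad/s.
Step 3 — f₀ = ω₀/(2π) = 795.6 Hz.
Step 4 — Series Q: Q = ω₀L/R = 4999·0.0114/1550 = 0.03677.

(a) f₀ = 795.6 Hz  (b) Q = 0.03677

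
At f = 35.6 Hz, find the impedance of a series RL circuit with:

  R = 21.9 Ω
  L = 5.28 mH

Step 1 — Angular frequency: ω = 2π·f = 2π·35.6 = 223.7 rad/s.
Step 2 — Component impedances:
  R: Z = R = 21.9 Ω
  L: Z = jωL = j·223.7·0.00528 = 0 + j1.181 Ω
Step 3 — Series combination: Z_total = R + L = 21.9 + j1.181 Ω = 21.93∠3.1° Ω.

Z = 21.9 + j1.181 Ω = 21.93∠3.1° Ω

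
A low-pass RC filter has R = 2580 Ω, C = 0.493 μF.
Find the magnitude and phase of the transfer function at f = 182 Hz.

Step 1 — Angular frequency: ω = 2π·182 = 1144 rad/s.
Step 2 — Transfer function: H(jω) = 1/(1 + jωRC).
Step 3 — Denominator: 1 + jωRC = 1 + j·1144·2580·4.93e-07 = 1 + j1.455.
Step 4 — H = 0.321 - j0.4668.
Step 5 — Magnitude: |H| = 0.5665 (-4.9 dB); phase: φ = -55.5°.

|H| = 0.5665 (-4.9 dB), φ = -55.5°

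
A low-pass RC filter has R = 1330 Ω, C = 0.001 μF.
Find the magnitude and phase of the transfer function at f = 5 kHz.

Step 1 — Angular frequency: ω = 2π·5000 = 3.142e+04 rad/s.
Step 2 — Transfer function: H(jω) = 1/(1 + jωRC).
Step 3 — Denominator: 1 + jωRC = 1 + j·3.142e+04·1330·1e-09 = 1 + j0.04178.
Step 4 — H = 0.9983 - j0.04171.
Step 5 — Magnitude: |H| = 0.9991 (-0.0 dB); phase: φ = -2.4°.

|H| = 0.9991 (-0.0 dB), φ = -2.4°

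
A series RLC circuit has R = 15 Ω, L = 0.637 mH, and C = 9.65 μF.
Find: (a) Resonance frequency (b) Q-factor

Step 1 — Resonance condition Im(Z)=0 gives ω₀ = 1/√(LC).
Step 2 — ω₀ = 1/√(0.000637·9.65e-06) = 1.275e+04 rad/s.
Step 3 — f₀ = ω₀/(2π) = 2030 Hz.
Step 4 — Series Q: Q = ω₀L/R = 1.275e+04·0.000637/15 = 0.5416.

(a) f₀ = 2030 Hz  (b) Q = 0.5416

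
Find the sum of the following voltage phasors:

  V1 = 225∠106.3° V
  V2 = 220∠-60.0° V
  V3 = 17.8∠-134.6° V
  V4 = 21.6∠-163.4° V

Step 1 — Convert each phasor to rectangular form:
  V1 = 225·(cos(106.3°) + j·sin(106.3°)) = -63.15 + j216 V
  V2 = 220·(cos(-60.0°) + j·sin(-60.0°)) = 110 - j190.5 V
  V3 = 17.8·(cos(-134.6°) + j·sin(-134.6°)) = -12.5 - j12.67 V
  V4 = 21.6·(cos(-163.4°) + j·sin(-163.4°)) = -20.7 - j6.171 V
Step 2 — Sum components: V_total = 13.65 + j6.586 V.
Step 3 — Convert to polar: |V_total| = 15.16 V, ∠V_total = 25.8°.

V_total = 15.16∠25.8° V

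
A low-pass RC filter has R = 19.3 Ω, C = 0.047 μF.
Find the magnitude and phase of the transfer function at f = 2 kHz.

Step 1 — Angular frequency: ω = 2π·2000 = 1.257e+04 rad/s.
Step 2 — Transfer function: H(jω) = 1/(1 + jωRC).
Step 3 — Denominator: 1 + jωRC = 1 + j·1.257e+04·19.3·4.7e-08 = 1 + j0.0114.
Step 4 — H = 0.9999 - j0.0114.
Step 5 — Magnitude: |H| = 0.9999 (-0.0 dB); phase: φ = -0.7°.

|H| = 0.9999 (-0.0 dB), φ = -0.7°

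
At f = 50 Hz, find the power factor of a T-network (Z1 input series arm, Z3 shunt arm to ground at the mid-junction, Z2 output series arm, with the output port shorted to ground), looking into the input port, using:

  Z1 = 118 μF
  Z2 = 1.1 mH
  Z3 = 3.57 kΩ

Step 1 — Angular frequency: ω = 2π·f = 2π·50 = 314.2 rad/s.
Step 2 — Component impedances:
  Z1: Z = 1/(jωC) = -j/(ω·C) = 0 - j26.98 Ω
  Z2: Z = jωL = j·314.2·0.0011 = 0 + j0.3456 Ω
  Z3: Z = R = 3570 Ω
Step 3 — With the output port shorted to ground, the output series arm Z2 runs from the junction to ground; the shunt arm Z3 also runs from the junction to ground. They appear in parallel: Z3 || Z2 = 3.345e-05 + j0.3456 Ω.
Step 4 — Series with input arm Z1: Z_in = Z1 + (Z3 || Z2) = 3.345e-05 - j26.63 Ω = 26.63∠-90.0° Ω.
Step 5 — Power factor: PF = cos(φ) = Re(Z)/|Z| = 3.345e-05/26.63 = 1.256e-06.
Step 6 — Type: Im(Z) = -26.63 ⇒ leading (phase φ = -90.0°).

PF = 1.256e-06 (leading, φ = -90.0°)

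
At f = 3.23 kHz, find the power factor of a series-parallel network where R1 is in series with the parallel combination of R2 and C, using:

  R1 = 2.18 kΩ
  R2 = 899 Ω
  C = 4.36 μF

Step 1 — Angular frequency: ω = 2π·f = 2π·3230 = 2.029e+04 rad/s.
Step 2 — Component impedances:
  R1: Z = R = 2180 Ω
  R2: Z = R = 899 Ω
  C: Z = 1/(jωC) = -j/(ω·C) = 0 - j11.3 Ω
Step 3 — Parallel branch: R2 || C = 1/(1/R2 + 1/C) = 0.142 - j11.3 Ω.
Step 4 — Series with R1: Z_total = R1 + (R2 || C) = 2180 - j11.3 Ω = 2180∠-0.3° Ω.
Step 5 — Power factor: PF = cos(φ) = Re(Z)/|Z| = 2180/2180 = 1.
Step 6 — Type: Im(Z) = -11.3 ⇒ leading (phase φ = -0.3°).

PF = 1 (leading, φ = -0.3°)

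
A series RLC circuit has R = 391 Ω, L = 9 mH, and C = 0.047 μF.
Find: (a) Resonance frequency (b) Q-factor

Step 1 — Resonance condition Im(Z)=0 gives ω₀ = 1/√(LC).
Step 2 — ω₀ = 1/√(0.009·4.7e-08) = 4.862e+04 rad/s.
Step 3 — f₀ = ω₀/(2π) = 7738 Hz.
Step 4 — Series Q: Q = ω₀L/R = 4.862e+04·0.009/391 = 1.119.

(a) f₀ = 7738 Hz  (b) Q = 1.119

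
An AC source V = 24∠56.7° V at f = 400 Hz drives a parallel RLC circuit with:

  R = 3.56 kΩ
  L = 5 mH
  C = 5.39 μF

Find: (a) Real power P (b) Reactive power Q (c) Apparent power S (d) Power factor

Step 1 — Angular frequency: ω = 2π·f = 2π·400 = 2513 rad/s.
Step 2 — Component impedances:
  R: Z = R = 3560 Ω
  L: Z = jωL = j·2513·0.005 = 0 + j12.57 Ω
  C: Z = 1/(jωC) = -j/(ω·C) = 0 - j73.82 Ω
Step 3 — Parallel combination: 1/Z_total = 1/R + 1/L + 1/C; Z_total = 0.06442 + j15.14 Ω = 15.14∠89.8° Ω.
Step 4 — Source phasor: V = 24∠56.7° V = 13.18 + j20.06 V.
Step 5 — Current: I = V / Z = 1.328 - j0.8644 A = 1.585∠-33.1° A.
Step 6 — Complex power: S = V·I* = 0.1618 + j38.03 VA.
Step 7 — Real power: P = Re(S) = 0.1618 W.
Step 8 — Reactive power: Q = Im(S) = 38.03 VAR.
Step 9 — Apparent power: |S| = 38.03 VA.
Step 10 — Power factor: PF = P/|S| = 0.004254 (lagging).

(a) P = 0.1618 W  (b) Q = 38.03 VAR  (c) S = 38.03 VA  (d) PF = 0.004254 (lagging)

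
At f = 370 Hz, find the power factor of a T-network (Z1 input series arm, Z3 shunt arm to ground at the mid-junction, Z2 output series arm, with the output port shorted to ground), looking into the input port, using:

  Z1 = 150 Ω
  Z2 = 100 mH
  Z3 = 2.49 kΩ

Step 1 — Angular frequency: ω = 2π·f = 2π·370 = 2325 rad/s.
Step 2 — Component impedances:
  Z1: Z = R = 150 Ω
  Z2: Z = jωL = j·2325·0.1 = 0 + j232.5 Ω
  Z3: Z = R = 2490 Ω
Step 3 — With the output port shorted to ground, the output series arm Z2 runs from the junction to ground; the shunt arm Z3 also runs from the junction to ground. They appear in parallel: Z3 || Z2 = 21.52 + j230.5 Ω.
Step 4 — Series with input arm Z1: Z_in = Z1 + (Z3 || Z2) = 171.5 + j230.5 Ω = 287.3∠53.3° Ω.
Step 5 — Power factor: PF = cos(φ) = Re(Z)/|Z| = 171.52/287.29 = 0.597.
Step 6 — Type: Im(Z) = 230.5 ⇒ lagging (phase φ = 53.3°).

PF = 0.597 (lagging, φ = 53.3°)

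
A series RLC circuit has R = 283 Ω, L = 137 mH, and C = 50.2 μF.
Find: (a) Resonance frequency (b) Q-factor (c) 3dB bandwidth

Step 1 — Resonance: ω₀ = 1/√(LC) = 1/√(0.137·5.02e-05) = 381.3 rad/s.
Step 2 — f₀ = ω₀/(2π) = 60.69 Hz.
Step 3 — Series Q: Q = ω₀L/R = 381.3·0.137/283 = 0.1846.
Step 4 — Bandwidth: Δω = ω₀/Q = 2066 rad/s; BW = Δω/(2π) = 328.8 Hz.

(a) f₀ = 60.69 Hz  (b) Q = 0.1846  (c) BW = 328.8 Hz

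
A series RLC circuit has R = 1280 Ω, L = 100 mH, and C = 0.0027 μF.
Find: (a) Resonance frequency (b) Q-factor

Step 1 — Resonance condition Im(Z)=0 gives ω₀ = 1/√(LC).
Step 2 — ω₀ = 1/√(0.1·2.7e-09) = 6.086e+04 rad/s.
Step 3 — f₀ = ω₀/(2π) = 9686 Hz.
Step 4 — Series Q: Q = ω₀L/R = 6.086e+04·0.1/1280 = 4.755.

(a) f₀ = 9686 Hz  (b) Q = 4.755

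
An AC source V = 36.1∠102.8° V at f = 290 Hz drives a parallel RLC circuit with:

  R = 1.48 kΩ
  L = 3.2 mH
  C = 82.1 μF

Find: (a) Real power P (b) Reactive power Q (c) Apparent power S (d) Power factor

Step 1 — Angular frequency: ω = 2π·f = 2π·290 = 1822 rad/s.
Step 2 — Component impedances:
  R: Z = R = 1480 Ω
  L: Z = jωL = j·1822·0.0032 = 0 + j5.831 Ω
  C: Z = 1/(jωC) = -j/(ω·C) = 0 - j6.685 Ω
Step 3 — Parallel combination: 1/Z_total = 1/R + 1/L + 1/C; Z_total = 1.407 + j45.6 Ω = 45.63∠88.2° Ω.
Step 4 — Source phasor: V = 36.1∠102.8° V = -7.998 + j35.2 V.
Step 5 — Current: I = V / Z = 0.7658 + j0.199 A = 0.7912∠14.6° A.
Step 6 — Complex power: S = V·I* = 0.8805 + j28.55 VA.
Step 7 — Real power: P = Re(S) = 0.8805 W.
Step 8 — Reactive power: Q = Im(S) = 28.55 VAR.
Step 9 — Apparent power: |S| = 28.56 VA.
Step 10 — Power factor: PF = P/|S| = 0.03083 (lagging).

(a) P = 0.8805 W  (b) Q = 28.55 VAR  (c) S = 28.56 VA  (d) PF = 0.03083 (lagging)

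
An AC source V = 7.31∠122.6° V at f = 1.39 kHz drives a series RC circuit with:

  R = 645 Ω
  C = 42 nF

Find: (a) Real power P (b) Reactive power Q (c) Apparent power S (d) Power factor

Step 1 — Angular frequency: ω = 2π·f = 2π·1390 = 8734 rad/s.
Step 2 — Component impedances:
  R: Z = R = 645 Ω
  C: Z = 1/(jωC) = -j/(ω·C) = 0 - j2726 Ω
Step 3 — Series combination: Z_total = R + C = 645 - j2726 Ω = 2801∠-76.7° Ω.
Step 4 — Source phasor: V = 7.31∠122.6° V = -3.938 + j6.158 V.
Step 5 — Current: I = V / Z = -0.002463 - j0.000862 A = 0.002609∠-160.7° A.
Step 6 — Complex power: S = V·I* = 0.004392 - j0.01856 VA.
Step 7 — Real power: P = Re(S) = 0.004392 W.
Step 8 — Reactive power: Q = Im(S) = -0.01856 VAR.
Step 9 — Apparent power: |S| = 0.01907 VA.
Step 10 — Power factor: PF = P/|S| = 0.2302 (leading).

(a) P = 0.004392 W  (b) Q = -0.01856 VAR  (c) S = 0.01907 VA  (d) PF = 0.2302 (leading)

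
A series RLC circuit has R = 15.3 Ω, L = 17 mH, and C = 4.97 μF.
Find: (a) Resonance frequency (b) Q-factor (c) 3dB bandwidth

Step 1 — Resonance: ω₀ = 1/√(LC) = 1/√(0.017·4.97e-06) = 3440 rad/s.
Step 2 — f₀ = ω₀/(2π) = 547.5 Hz.
Step 3 — Series Q: Q = ω₀L/R = 3440·0.017/15.3 = 3.823.
Step 4 — Bandwidth: Δω = ω₀/Q = 900 rad/s; BW = Δω/(2π) = 143.2 Hz.

(a) f₀ = 547.5 Hz  (b) Q = 3.823  (c) BW = 143.2 Hz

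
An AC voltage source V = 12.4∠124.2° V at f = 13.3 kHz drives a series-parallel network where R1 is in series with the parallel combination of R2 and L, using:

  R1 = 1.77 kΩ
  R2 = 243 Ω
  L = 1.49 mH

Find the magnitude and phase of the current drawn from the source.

Step 1 — Angular frequency: ω = 2π·f = 2π·1.33e+04 = 8.357e+04 rad/s.
Step 2 — Component impedances:
  R1: Z = R = 1770 Ω
  R2: Z = R = 243 Ω
  L: Z = jωL = j·8.357e+04·0.00149 = 0 + j124.5 Ω
Step 3 — Parallel branch: R2 || L = 1/(1/R2 + 1/L) = 50.53 + j98.62 Ω.
Step 4 — Series with R1: Z_total = R1 + (R2 || L) = 1821 + j98.62 Ω = 1823∠3.1° Ω.
Step 5 — Source phasor: V = 12.4∠124.2° V = -6.97 + j10.26 V.
Step 6 — Ohm's law: I = V / Z_total = (-6.97 + j10.26) / (1821 + j98.62) = -0.003513 + j0.005824 A.
Step 7 — Convert to polar: |I| = 0.006801 A, ∠I = 121.1°.

I = 0.006801∠121.1° A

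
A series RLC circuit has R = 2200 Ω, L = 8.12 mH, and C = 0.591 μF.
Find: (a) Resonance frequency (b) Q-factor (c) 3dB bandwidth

Step 1 — Resonance: ω₀ = 1/√(LC) = 1/√(0.00812·5.91e-07) = 1.444e+04 rad/s.
Step 2 — f₀ = ω₀/(2π) = 2297 Hz.
Step 3 — Series Q: Q = ω₀L/R = 1.444e+04·0.00812/2200 = 0.05328.
Step 4 — Bandwidth: Δω = ω₀/Q = 2.709e+05 rad/s; BW = Δω/(2π) = 4.312e+04 Hz.

(a) f₀ = 2297 Hz  (b) Q = 0.05328  (c) BW = 4.312e+04 Hz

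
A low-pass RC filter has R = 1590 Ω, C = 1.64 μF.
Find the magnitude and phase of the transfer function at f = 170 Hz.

Step 1 — Angular frequency: ω = 2π·170 = 1068 rad/s.
Step 2 — Transfer function: H(jω) = 1/(1 + jωRC).
Step 3 — Denominator: 1 + jωRC = 1 + j·1068·1590·1.64e-06 = 1 + j2.785.
Step 4 — H = 0.1142 - j0.318.
Step 5 — Magnitude: |H| = 0.3379 (-9.4 dB); phase: φ = -70.3°.

|H| = 0.3379 (-9.4 dB), φ = -70.3°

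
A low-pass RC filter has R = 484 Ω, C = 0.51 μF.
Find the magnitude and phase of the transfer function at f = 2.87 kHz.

Step 1 — Angular frequency: ω = 2π·2870 = 1.803e+04 rad/s.
Step 2 — Transfer function: H(jω) = 1/(1 + jωRC).
Step 3 — Denominator: 1 + jωRC = 1 + j·1.803e+04·484·5.1e-07 = 1 + j4.451.
Step 4 — H = 0.04805 - j0.2139.
Step 5 — Magnitude: |H| = 0.2192 (-13.2 dB); phase: φ = -77.3°.

|H| = 0.2192 (-13.2 dB), φ = -77.3°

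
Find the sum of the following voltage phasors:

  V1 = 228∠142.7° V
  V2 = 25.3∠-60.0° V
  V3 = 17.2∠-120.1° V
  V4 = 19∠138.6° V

Step 1 — Convert each phasor to rectangular form:
  V1 = 228·(cos(142.7°) + j·sin(142.7°)) = -181.4 + j138.2 V
  V2 = 25.3·(cos(-60.0°) + j·sin(-60.0°)) = 12.65 - j21.91 V
  V3 = 17.2·(cos(-120.1°) + j·sin(-120.1°)) = -8.626 - j14.88 V
  V4 = 19·(cos(138.6°) + j·sin(138.6°)) = -14.25 + j12.56 V
Step 2 — Sum components: V_total = -191.6 + j113.9 V.
Step 3 — Convert to polar: |V_total| = 222.9 V, ∠V_total = 149.3°.

V_total = 222.9∠149.3° V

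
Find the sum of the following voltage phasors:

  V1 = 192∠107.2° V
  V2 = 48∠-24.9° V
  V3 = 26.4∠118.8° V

Step 1 — Convert each phasor to rectangular form:
  V1 = 192·(cos(107.2°) + j·sin(107.2°)) = -56.78 + j183.4 V
  V2 = 48·(cos(-24.9°) + j·sin(-24.9°)) = 43.54 - j20.21 V
  V3 = 26.4·(cos(118.8°) + j·sin(118.8°)) = -12.72 + j23.13 V
Step 2 — Sum components: V_total = -25.96 + j186.3 V.
Step 3 — Convert to polar: |V_total| = 188.1 V, ∠V_total = 97.9°.

V_total = 188.1∠97.9° V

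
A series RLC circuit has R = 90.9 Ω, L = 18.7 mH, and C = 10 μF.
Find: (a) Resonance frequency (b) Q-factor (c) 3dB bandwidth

Step 1 — Resonance: ω₀ = 1/√(LC) = 1/√(0.0187·1e-05) = 2312 rad/s.
Step 2 — f₀ = ω₀/(2π) = 368 Hz.
Step 3 — Series Q: Q = ω₀L/R = 2312·0.0187/90.9 = 0.4757.
Step 4 — Bandwidth: Δω = ω₀/Q = 4861 rad/s; BW = Δω/(2π) = 773.6 Hz.

(a) f₀ = 368 Hz  (b) Q = 0.4757  (c) BW = 773.6 Hz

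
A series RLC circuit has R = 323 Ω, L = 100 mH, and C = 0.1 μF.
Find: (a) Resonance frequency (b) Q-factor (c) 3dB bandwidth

Step 1 — Resonance: ω₀ = 1/√(LC) = 1/√(0.1·1e-07) = 1e+04 rad/s.
Step 2 — f₀ = ω₀/(2π) = 1592 Hz.
Step 3 — Series Q: Q = ω₀L/R = 1e+04·0.1/323 = 3.096.
Step 4 — Bandwidth: Δω = ω₀/Q = 3230 rad/s; BW = Δω/(2π) = 514.1 Hz.

(a) f₀ = 1592 Hz  (b) Q = 3.096  (c) BW = 514.1 Hz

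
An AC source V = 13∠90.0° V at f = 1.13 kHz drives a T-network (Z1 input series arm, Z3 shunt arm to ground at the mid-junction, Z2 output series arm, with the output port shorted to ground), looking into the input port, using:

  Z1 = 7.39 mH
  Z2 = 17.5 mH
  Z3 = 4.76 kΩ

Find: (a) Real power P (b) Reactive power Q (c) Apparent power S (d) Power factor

Step 1 — Angular frequency: ω = 2π·f = 2π·1130 = 7100 rad/s.
Step 2 — Component impedances:
  Z1: Z = jωL = j·7100·0.00739 = 0 + j52.47 Ω
  Z2: Z = jωL = j·7100·0.0175 = 0 + j124.2 Ω
  Z3: Z = R = 4760 Ω
Step 3 — With the output port shorted to ground, the output series arm Z2 runs from the junction to ground; the shunt arm Z3 also runs from the junction to ground. They appear in parallel: Z3 || Z2 = 3.241 + j124.2 Ω.
Step 4 — Series with input arm Z1: Z_in = Z1 + (Z3 || Z2) = 3.241 + j176.6 Ω = 176.7∠88.9° Ω.
Step 5 — Source phasor: V = 13∠90.0° V = 0 + j13 V.
Step 6 — Current: I = V / Z = 0.07357 + j0.00135 A = 0.07359∠1.1° A.
Step 7 — Complex power: S = V·I* = 0.01755 + j0.9565 VA.
Step 8 — Real power: P = Re(S) = 0.01755 W.
Step 9 — Reactive power: Q = Im(S) = 0.9565 VAR.
Step 10 — Apparent power: |S| = 0.9566 VA.
Step 11 — Power factor: PF = P/|S| = 0.01835 (lagging).

(a) P = 0.01755 W  (b) Q = 0.9565 VAR  (c) S = 0.9566 VA  (d) PF = 0.01835 (lagging)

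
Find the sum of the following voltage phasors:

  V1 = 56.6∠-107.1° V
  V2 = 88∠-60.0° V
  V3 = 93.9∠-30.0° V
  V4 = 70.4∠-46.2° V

Step 1 — Convert each phasor to rectangular form:
  V1 = 56.6·(cos(-107.1°) + j·sin(-107.1°)) = -16.64 - j54.1 V
  V2 = 88·(cos(-60.0°) + j·sin(-60.0°)) = 44 - j76.21 V
  V3 = 93.9·(cos(-30.0°) + j·sin(-30.0°)) = 81.32 - j46.95 V
  V4 = 70.4·(cos(-46.2°) + j·sin(-46.2°)) = 48.73 - j50.81 V
Step 2 — Sum components: V_total = 157.4 - j228.1 V.
Step 3 — Convert to polar: |V_total| = 277.1 V, ∠V_total = -55.4°.

V_total = 277.1∠-55.4° V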